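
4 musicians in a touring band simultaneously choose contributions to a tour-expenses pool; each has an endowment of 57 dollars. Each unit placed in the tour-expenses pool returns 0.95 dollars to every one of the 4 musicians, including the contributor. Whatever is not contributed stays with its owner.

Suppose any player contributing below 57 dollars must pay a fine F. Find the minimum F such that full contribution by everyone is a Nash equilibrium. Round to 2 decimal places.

Given the others contribute fully, the best deviation is to contribute 0 (any partial contribution still incurs the fine and gives up units whose private return 0.95 is below 1).
Deviating from 57 to 0 saves 57 dollars but forfeits the deviator's share of the drop in the tour-expenses pool: 0.95 × 57 = 54.15.
So the deviation gain is 57 − 54.15 = 2.85, and the fine must be at least 2.85 dollars to wipe it out.

2.85 dollars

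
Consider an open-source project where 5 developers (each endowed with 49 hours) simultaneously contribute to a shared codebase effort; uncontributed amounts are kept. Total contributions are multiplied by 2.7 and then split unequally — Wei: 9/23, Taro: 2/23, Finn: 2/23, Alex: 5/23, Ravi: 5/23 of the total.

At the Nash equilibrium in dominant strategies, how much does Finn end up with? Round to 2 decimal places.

60.50 hours

A player with share s gets back 2.7·s per unit contributed, so full contribution is dominant for anyone with s > 1/2.7 = 0.3704 and zero contribution is dominant for anyone below.
Wei alone (share 9/23) is above the threshold, contributing 49; the remaining 4 contribute 0. Total contributed: 49.
Finn keeps 49 and receives 2.7 × 49 × 2/23 = 11.50 from the shared codebase effort, for a payoff of 60.50.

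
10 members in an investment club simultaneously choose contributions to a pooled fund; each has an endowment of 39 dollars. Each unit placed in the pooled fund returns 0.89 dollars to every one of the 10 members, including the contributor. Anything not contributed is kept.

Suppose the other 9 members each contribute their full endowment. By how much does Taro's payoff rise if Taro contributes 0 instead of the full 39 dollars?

4.29 dollars

Switching from a contribution of 39 to 0 lets Taro keep an extra 39 dollars, but lowers the pooled fund by 39, which costs Taro their own share of that drop: 0.89 × 39 = 34.71.
Net gain = 39 − 34.71 = 4.29. The private return per contributed unit (0.89) is below 1, so free-riding is indeed the best response regardless of what the others do.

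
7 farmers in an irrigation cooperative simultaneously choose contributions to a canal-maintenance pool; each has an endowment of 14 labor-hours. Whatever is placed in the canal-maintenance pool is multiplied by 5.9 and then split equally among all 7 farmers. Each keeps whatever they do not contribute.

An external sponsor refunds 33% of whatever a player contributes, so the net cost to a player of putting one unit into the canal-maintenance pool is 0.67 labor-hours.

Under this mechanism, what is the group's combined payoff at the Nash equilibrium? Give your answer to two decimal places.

With the mechanism, a contributed unit returns (5.9/7) / 0.67 = 1.2580 per unit of net cost to the contributor — now above 1 — so contributing fully is weakly dominant for every player.
At the Nash equilibrium everyone contributes 14. Group total payoff = 7 × (14 × 0.33 + 5.9 × 14) = 610.54.

610.54 labor-hours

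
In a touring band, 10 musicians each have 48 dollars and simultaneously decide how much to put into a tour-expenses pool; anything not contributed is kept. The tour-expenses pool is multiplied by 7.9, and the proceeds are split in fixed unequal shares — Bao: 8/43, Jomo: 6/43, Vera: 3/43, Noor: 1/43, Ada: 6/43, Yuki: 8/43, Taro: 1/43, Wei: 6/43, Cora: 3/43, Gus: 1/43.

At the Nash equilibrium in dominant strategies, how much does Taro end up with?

92.09 dollars

For player j, contributing a unit is worthwhile iff 7.9 × (j's share) ≥ 1, i.e. iff j's share is at least 0.1266.
Bao, Jomo, Ada, Yuki and Wei clear that bar, contributing 48 each; the remaining 5 contribute 0. Total contributed: 240.
Taro keeps 48 and receives 7.9 × 240 × 1/43 = 44.09 from the tour-expenses pool, for a payoff of 92.09.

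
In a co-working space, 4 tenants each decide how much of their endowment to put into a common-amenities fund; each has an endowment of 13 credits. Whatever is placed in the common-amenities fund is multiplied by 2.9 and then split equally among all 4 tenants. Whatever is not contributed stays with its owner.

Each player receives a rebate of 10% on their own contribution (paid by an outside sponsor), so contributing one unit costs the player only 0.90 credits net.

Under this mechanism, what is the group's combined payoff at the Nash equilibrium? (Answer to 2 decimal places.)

52.00 credits

With the mechanism, a contributed unit returns (2.9/4) / 0.90 = 0.8056 per unit of net cost — still below 1 — so contributing 0 remains dominant for every player.
At the Nash equilibrium no one contributes; group total payoff = 4 × 13 = 52.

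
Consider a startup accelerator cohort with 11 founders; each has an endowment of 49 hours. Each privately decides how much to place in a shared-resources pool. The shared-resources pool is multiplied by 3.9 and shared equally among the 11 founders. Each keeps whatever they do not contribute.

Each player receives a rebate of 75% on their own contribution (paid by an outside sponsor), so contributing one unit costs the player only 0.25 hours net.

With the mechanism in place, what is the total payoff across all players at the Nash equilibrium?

Under the mechanism each unit contributed yields (3.9/11) / 0.25 = 1.4182 back to its contributor per unit of net cost, which exceeds 1, making full contribution the dominant choice for everyone.
So the Nash equilibrium is full contribution by all 11; the group earns 11 × (49 × 0.75 + 3.9 × 49) = 2506.35.

2506.35 hours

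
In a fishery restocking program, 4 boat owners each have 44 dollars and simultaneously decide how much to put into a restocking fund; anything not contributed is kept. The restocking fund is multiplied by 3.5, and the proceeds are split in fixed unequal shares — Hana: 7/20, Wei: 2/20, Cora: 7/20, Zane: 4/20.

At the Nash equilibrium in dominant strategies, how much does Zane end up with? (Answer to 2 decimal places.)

105.60 dollars

A player with share s gets back 3.5·s per unit contributed, so full contribution is dominant for anyone with s > 1/3.5 = 0.2857 and zero contribution is dominant for anyone below.
The shares above 0.2857 belong to Hana and Cora, contributing 44 each; the remaining 2 contribute 0. Total contributed: 88.
Zane keeps 44 and receives 3.5 × 88 × 4/20 = 61.60 from the restocking fund, for a payoff of 105.60.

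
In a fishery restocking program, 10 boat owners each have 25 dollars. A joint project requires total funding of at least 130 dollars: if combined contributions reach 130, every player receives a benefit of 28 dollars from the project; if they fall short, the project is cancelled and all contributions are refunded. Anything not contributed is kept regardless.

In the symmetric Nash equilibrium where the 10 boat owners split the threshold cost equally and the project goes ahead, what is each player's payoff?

Equal share of the threshold: 130/10 = 13.
At this profile no one gains by cutting their contribution: any cut drops the total below 130, the project is cancelled, contributions are refunded, and the deviator ends with 25, which is less than 25 − 13 + 28 = 40. Contributing more than 13 just wastes the excess. So contributing exactly 13 is a best response.
Each player's payoff: 25 − 13 + 28 = 40.

40 dollars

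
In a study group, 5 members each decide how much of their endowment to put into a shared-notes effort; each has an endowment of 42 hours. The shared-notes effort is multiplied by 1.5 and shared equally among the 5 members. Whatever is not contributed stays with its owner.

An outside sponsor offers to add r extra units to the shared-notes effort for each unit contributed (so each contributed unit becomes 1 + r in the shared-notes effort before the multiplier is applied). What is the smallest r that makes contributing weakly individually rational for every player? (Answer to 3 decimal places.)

2.333

With matching at rate r, one contributed unit becomes (1 + r) in the shared-notes effort and returns 1.5 × (1 + r) / 5 to the contributor.
Setting this equal to 1: 1 + r = 5/1.5 = 3.3333.
So the minimum matching rate is r = 3.3333 − 1 = 2.333.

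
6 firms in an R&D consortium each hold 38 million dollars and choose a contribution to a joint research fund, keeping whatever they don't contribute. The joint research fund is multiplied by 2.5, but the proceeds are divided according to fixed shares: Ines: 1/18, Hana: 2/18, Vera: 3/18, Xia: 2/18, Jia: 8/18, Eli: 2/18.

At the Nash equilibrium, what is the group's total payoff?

285.00 million dollars

Each unit j contributes comes back to j as 2.5 × (j's share), so j prefers to contribute only if that share exceeds 1/2.5 = 0.4000; otherwise keeping the unit dominates.
Only Jia (8/18) clears that bar, contributing 38; the remaining 5 contribute 0. Total contributed: 38.
The joint research fund pays out 2.5 × 38 = 95.00 in total (split across the unequal shares, but the aggregate is all that matters for the group sum).
The 5 free-riders keep 38 each, adding 190. Group total = 190 + 95.00 = 285.00.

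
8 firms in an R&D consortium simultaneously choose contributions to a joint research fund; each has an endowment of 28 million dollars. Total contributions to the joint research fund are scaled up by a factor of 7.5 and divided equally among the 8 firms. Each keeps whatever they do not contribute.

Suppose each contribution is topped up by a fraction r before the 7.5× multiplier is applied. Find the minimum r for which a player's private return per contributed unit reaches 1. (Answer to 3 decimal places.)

With matching at rate r, one contributed unit becomes (1 + r) in the joint research fund and returns 7.5 × (1 + r) / 8 to the contributor.
Setting this equal to 1: 1 + r = 8/7.5 = 1.0667.
So the minimum matching rate is r = 1.0667 − 1 = 0.067.

0.067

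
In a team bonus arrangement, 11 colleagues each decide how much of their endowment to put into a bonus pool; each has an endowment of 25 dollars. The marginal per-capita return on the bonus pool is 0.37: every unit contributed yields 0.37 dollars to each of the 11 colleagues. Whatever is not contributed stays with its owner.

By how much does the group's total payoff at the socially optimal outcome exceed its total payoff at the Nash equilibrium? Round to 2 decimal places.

The private return per contributed unit is 0.37 < 1, so contributing 0 is dominant for every player. At the Nash equilibrium everyone keeps their 25, and the group total is 11 × 25 = 275.
Each contributed unit returns 4.070 to the group as a whole (0.37 to each of 11 players), which exceeds 1, so the social optimum is full contribution: group total = 4.070 × 275 = 1119.25.
Efficiency loss = 1119.25 − 275 = 844.25.

844.25 dollars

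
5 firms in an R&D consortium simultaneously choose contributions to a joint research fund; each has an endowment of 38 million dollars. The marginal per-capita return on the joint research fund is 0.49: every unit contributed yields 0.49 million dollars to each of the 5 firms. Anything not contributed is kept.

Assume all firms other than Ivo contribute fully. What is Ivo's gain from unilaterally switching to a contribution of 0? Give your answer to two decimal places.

Switching from a contribution of 38 to 0 lets Ivo keep an extra 38 million dollars, but lowers the joint research fund by 38, which costs Ivo their own share of that drop: 0.49 × 38 = 18.62.
Net gain = 38 − 18.62 = 19.38. The private return per contributed unit (0.49) is below 1, so free-riding is indeed the best response regardless of what the others do.

19.38 million dollars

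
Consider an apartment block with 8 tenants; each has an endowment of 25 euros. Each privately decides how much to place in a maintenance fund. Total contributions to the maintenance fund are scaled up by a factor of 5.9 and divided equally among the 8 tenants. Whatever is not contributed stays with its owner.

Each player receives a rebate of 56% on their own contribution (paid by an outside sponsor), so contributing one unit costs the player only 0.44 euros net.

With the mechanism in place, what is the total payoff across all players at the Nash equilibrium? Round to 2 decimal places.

The effective private return per unit is now (5.9/8) / 0.44 = 1.6761 > 1, so every player's dominant strategy flips to full contribution.
At the Nash equilibrium everyone contributes 25. Group total payoff = 8 × (25 × 0.56 + 5.9 × 25) = 1292.00.

1292.00 euros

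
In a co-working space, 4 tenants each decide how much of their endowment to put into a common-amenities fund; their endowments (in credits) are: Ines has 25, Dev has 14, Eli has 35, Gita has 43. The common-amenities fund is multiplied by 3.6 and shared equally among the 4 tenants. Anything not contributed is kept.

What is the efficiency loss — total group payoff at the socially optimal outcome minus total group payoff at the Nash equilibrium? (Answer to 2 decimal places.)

The private return per contributed unit is 3.6/4 = 0.9000 < 1 for every player regardless of endowment, so the Nash equilibrium is zero contribution and the group total is Σ E_j = 25 + 14 + 35 + 43 = 117.
Each contributed unit returns 3.600 to the group, so the social optimum is full contribution by everyone: group total = 3.600 × 117 = 421.20.
Efficiency loss = (3.600 − 1) × 117 = 304.20.

304.20 credits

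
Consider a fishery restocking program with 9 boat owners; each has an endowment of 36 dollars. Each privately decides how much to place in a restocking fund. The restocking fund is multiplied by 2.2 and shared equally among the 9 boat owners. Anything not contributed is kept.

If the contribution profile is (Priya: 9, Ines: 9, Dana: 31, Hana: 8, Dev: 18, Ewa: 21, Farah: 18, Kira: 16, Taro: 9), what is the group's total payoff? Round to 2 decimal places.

490.80 dollars

Total contributed: 9 + 9 + 31 + 8 + 18 + 21 + 18 + 16 + 9 = 139; total kept: 9 × 36 − 139 = 185.
The restocking fund pays out 2.2 × 139 = 305.80 in aggregate.
Group total = 185 + 305.80 = 490.80.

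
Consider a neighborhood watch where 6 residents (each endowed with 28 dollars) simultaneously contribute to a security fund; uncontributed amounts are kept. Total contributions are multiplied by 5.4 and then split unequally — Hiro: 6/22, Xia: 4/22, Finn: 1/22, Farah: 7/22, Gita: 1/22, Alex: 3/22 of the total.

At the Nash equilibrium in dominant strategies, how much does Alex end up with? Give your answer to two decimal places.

69.24 dollars

Each unit j contributes comes back to j as 5.4 × (j's share), so j prefers to contribute only if that share exceeds 1/5.4 = 0.1852; otherwise keeping the unit dominates.
Hiro and Farah clear that bar, contributing 28 each; the remaining 4 contribute 0. Total contributed: 56.
Alex keeps 28 and receives 5.4 × 56 × 3/22 = 41.24 from the security fund, for a payoff of 69.24.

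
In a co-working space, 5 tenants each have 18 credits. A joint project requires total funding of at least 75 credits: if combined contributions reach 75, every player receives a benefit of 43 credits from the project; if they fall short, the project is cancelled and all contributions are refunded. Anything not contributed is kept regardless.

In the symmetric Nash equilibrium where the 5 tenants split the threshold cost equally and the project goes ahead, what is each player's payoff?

Equal share of the threshold: 75/5 = 15.
At this profile no one gains by cutting their contribution: any cut drops the total below 75, the project is cancelled, contributions are refunded, and the deviator ends with 18, which is less than 18 − 15 + 43 = 46. Contributing more than 15 just wastes the excess. So contributing exactly 15 is a best response.
Each player's payoff: 18 − 15 + 43 = 46.

46 credits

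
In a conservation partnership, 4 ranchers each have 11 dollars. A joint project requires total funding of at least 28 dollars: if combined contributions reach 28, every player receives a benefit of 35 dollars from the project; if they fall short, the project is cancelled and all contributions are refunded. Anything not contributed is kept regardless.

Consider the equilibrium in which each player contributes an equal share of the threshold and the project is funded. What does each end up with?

39 dollars

Equal share of the threshold: 28/4 = 7.
At this profile no one gains by cutting their contribution: any cut drops the total below 28, the project is cancelled, contributions are refunded, and the deviator ends with 11, which is less than 11 − 7 + 35 = 39. Contributing more than 7 just wastes the excess. So contributing exactly 7 is a best response.
Each player's payoff: 11 − 7 + 35 = 39.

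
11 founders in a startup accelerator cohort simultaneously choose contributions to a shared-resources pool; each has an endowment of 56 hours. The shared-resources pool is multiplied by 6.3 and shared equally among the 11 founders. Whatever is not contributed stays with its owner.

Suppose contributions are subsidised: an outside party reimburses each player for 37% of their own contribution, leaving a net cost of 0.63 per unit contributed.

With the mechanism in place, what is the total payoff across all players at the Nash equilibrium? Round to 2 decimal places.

616.00 hours

The effective private return is (6.3/11) / 0.63 = 0.9091, which is still under 1, so the mechanism doesn't change anyone's dominant strategy: zero contribution.
At the Nash equilibrium no one contributes; group total payoff = 11 × 56 = 616.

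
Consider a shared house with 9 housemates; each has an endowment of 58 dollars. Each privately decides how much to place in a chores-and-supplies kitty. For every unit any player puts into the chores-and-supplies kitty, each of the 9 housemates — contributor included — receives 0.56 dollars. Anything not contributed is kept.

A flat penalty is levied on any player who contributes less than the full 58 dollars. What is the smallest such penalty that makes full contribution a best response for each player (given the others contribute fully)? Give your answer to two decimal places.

25.52 dollars

Given the others contribute fully, the best deviation is to contribute 0 (any partial contribution still incurs the fine and gives up units whose private return 0.56 is below 1).
Deviating from 58 to 0 saves 58 dollars but forfeits the deviator's share of the drop in the chores-and-supplies kitty: 0.56 × 58 = 32.48.
So the deviation gain is 58 − 32.48 = 25.52, and the fine must be at least 25.52 dollars to wipe it out.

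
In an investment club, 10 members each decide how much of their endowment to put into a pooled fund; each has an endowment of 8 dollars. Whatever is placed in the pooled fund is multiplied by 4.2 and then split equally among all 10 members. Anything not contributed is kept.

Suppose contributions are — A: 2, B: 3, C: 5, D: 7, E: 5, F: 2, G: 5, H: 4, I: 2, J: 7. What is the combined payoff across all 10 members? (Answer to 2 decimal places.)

214.40 dollars

Total contributed: 2 + 3 + 5 + 7 + 5 + 2 + 5 + 4 + 2 + 7 = 42; total kept: 10 × 8 − 42 = 38.
The pooled fund pays out 4.2 × 42 = 176.40 in aggregate.
Group total = 38 + 176.40 = 214.40.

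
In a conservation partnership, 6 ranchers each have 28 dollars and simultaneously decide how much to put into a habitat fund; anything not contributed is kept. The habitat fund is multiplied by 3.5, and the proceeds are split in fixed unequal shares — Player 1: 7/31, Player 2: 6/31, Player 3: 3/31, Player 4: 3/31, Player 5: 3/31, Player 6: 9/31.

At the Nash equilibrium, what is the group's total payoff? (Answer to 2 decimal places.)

238.00 dollars

For player j, contributing a unit is worthwhile iff 3.5 × (j's share) ≥ 1, i.e. iff j's share is at least 0.2857.
The only share above 0.2857 is Player 6's 9/31, contributing 28; the remaining 5 contribute 0. Total contributed: 28.
The habitat fund pays out 3.5 × 28 = 98.00 in total (split across the unequal shares, but the aggregate is all that matters for the group sum).
The 5 free-riders keep 28 each, adding 140. Group total = 140 + 98.00 = 238.00.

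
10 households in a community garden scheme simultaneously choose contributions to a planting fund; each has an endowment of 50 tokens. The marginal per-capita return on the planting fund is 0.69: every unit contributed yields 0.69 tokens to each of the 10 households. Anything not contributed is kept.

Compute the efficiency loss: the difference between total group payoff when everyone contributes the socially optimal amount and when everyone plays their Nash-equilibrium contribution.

The private return per contributed unit is 0.69 < 1, so contributing 0 is dominant for every player. At the Nash equilibrium everyone keeps their 50, and the group total is 10 × 50 = 500.
Each contributed unit returns 6.900 to the group as a whole (0.69 to each of 10 players), which exceeds 1, so the social optimum is full contribution: group total = 6.900 × 500 = 3450.00.
Efficiency loss = 3450.00 − 500 = 2950.00.

2950.00 tokens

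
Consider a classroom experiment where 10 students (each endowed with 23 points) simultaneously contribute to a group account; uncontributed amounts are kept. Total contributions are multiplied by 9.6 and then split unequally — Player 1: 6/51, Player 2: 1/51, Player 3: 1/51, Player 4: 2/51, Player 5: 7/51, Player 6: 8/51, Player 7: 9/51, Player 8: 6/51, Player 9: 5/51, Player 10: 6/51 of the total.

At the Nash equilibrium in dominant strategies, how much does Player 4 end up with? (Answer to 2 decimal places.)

A player with share s gets back 9.6·s per unit contributed, so full contribution is dominant for anyone with s > 1/9.6 = 0.1042 and zero contribution is dominant for anyone below.
Player 1, Player 5, Player 6, Player 7, Player 8 and Player 10 clear that bar, contributing 23 each; the remaining 4 contribute 0. Total contributed: 138.
Player 4 keeps 23 and receives 9.6 × 138 × 2/51 = 51.95 from the group account, for a payoff of 74.95.

74.95 points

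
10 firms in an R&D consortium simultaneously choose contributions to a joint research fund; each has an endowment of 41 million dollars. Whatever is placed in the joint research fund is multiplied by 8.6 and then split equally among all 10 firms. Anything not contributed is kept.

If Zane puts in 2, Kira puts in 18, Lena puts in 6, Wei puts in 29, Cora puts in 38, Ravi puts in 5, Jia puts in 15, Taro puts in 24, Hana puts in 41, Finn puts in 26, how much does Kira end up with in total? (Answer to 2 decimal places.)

198.44 million dollars

Total contributed: 2 + 18 + 6 + 29 + 38 + 5 + 15 + 24 + 41 + 26 = 204.
Each receives 8.6 × 204 / 10 = 175.44 from the joint research fund.
Kira keeps 41 − 18 = 23, so Kira's payoff is 23 + 175.44 = 198.44.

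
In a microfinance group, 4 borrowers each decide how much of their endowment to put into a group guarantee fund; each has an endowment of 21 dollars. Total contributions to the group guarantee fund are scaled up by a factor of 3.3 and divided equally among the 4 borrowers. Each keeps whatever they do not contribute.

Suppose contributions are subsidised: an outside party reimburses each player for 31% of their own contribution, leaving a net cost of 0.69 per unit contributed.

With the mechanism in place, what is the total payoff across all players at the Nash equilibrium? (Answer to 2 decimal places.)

303.24 dollars

With the mechanism, a contributed unit returns (3.3/4) / 0.69 = 1.1957 per unit of net cost to the contributor — now above 1 — so contributing fully is weakly dominant for every player.
At the Nash equilibrium everyone contributes 21. Group total payoff = 4 × (21 × 0.31 + 3.3 × 21) = 303.24.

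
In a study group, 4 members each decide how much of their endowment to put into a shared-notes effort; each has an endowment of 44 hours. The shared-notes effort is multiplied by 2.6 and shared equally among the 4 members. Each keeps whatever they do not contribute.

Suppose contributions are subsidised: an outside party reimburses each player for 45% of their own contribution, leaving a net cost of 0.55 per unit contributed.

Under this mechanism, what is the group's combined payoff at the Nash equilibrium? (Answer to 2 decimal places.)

536.80 hours

With the mechanism, a contributed unit returns (2.6/4) / 0.55 = 1.1818 per unit of net cost to the contributor — now above 1 — so contributing fully is weakly dominant for every player.
So the Nash equilibrium is full contribution by all 4; the group earns 4 × (44 × 0.45 + 2.6 × 44) = 536.80.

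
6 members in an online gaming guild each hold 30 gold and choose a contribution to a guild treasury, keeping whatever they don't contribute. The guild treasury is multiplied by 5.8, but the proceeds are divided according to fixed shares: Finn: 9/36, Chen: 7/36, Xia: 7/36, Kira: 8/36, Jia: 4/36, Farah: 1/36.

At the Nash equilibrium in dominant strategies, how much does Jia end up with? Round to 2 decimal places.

A player with share s gets back 5.8·s per unit contributed, so full contribution is dominant for anyone with s > 1/5.8 = 0.1724 and zero contribution is dominant for anyone below.
Finn, Chen, Xia and Kira are above the threshold, contributing 30 each; the remaining 2 contribute 0. Total contributed: 120.
Jia keeps 30 and receives 5.8 × 120 × 4/36 = 77.33 from the guild treasury, for a payoff of 107.33.

107.33 gold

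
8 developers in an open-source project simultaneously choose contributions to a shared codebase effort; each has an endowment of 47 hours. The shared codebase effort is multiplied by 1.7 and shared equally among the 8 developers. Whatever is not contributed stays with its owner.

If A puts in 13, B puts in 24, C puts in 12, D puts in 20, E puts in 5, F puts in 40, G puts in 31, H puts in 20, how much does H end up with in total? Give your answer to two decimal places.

62.06 hours

Total contributed: 13 + 24 + 12 + 20 + 5 + 40 + 31 + 20 = 165.
Each receives 1.7 × 165 / 8 = 35.06 from the shared codebase effort.
H keeps 47 − 20 = 27, so H's payoff is 27 + 35.06 = 62.06.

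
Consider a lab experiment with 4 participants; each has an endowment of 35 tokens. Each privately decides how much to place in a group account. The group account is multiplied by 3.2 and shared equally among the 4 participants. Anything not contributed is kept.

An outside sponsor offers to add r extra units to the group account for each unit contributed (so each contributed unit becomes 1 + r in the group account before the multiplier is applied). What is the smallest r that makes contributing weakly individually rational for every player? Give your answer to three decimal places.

0.250

With matching at rate r, one contributed unit becomes (1 + r) in the group account and returns 3.2 × (1 + r) / 4 to the contributor.
Setting this equal to 1: 1 + r = 4/3.2 = 1.2500.
So the minimum matching rate is r = 1.2500 − 1 = 0.250.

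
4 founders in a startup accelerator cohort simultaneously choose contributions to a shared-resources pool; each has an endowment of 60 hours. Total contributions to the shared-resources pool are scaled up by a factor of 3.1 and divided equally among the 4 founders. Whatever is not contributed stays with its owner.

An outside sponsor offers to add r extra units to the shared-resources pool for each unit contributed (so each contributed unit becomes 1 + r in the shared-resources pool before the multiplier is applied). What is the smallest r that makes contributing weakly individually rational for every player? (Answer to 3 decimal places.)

0.290

With matching at rate r, one contributed unit becomes (1 + r) in the shared-resources pool and returns 3.1 × (1 + r) / 4 to the contributor.
Setting this equal to 1: 1 + r = 4/3.1 = 1.2903.
So the minimum matching rate is r = 1.2903 − 1 = 0.290.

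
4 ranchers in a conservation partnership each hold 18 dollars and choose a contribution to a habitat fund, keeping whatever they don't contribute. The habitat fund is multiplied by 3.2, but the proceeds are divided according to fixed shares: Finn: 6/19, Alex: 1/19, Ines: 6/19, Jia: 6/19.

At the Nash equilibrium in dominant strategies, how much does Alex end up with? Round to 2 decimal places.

27.09 dollars

Player j's private return per contributed unit is 3.2 × (j's share). Contributing is weakly dominant for j when that share is at least 1/3.2 = 0.3125, and contributing 0 is dominant otherwise.
Finn, Ines and Jia are above the threshold, contributing 18 each; the remaining 1 contribute 0. Total contributed: 54.
Alex keeps 18 and receives 3.2 × 54 × 1/19 = 9.09 from the habitat fund, for a payoff of 27.09.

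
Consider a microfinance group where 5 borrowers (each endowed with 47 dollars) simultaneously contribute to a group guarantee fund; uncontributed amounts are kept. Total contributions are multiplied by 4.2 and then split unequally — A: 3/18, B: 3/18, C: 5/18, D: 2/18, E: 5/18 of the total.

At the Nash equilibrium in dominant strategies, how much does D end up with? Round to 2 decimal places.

90.87 dollars

Player j's private return per contributed unit is 4.2 × (j's share). Contributing is weakly dominant for j when that share is at least 1/4.2 = 0.2381, and contributing 0 is dominant otherwise.
The shares above 0.2381 belong to C and E, contributing 47 each; the remaining 3 contribute 0. Total contributed: 94.
D keeps 47 and receives 4.2 × 94 × 2/18 = 43.87 from the group guarantee fund, for a payoff of 90.87.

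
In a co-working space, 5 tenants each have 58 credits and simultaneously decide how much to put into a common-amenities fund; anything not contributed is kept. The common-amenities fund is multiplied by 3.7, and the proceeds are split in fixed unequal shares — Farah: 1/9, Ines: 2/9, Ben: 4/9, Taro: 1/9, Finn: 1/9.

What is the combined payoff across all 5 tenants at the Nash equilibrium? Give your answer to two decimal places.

446.60 credits

A player with share s gets back 3.7·s per unit contributed, so full contribution is dominant for anyone with s > 1/3.7 = 0.2703 and zero contribution is dominant for anyone below.
The only share above 0.2703 is Ben's 4/9, contributing 58; the remaining 4 contribute 0. Total contributed: 58.
The common-amenities fund pays out 3.7 × 58 = 214.60 in total (split across the unequal shares, but the aggregate is all that matters for the group sum).
The 4 free-riders keep 58 each, adding 232. Group total = 232 + 214.60 = 446.60.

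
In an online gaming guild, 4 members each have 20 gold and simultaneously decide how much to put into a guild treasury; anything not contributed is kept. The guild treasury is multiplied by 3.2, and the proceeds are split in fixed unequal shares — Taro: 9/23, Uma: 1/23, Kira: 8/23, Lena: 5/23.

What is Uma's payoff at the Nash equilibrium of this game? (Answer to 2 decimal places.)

25.57 gold

Player j's private return per contributed unit is 3.2 × (j's share). Contributing is weakly dominant for j when that share is at least 1/3.2 = 0.3125, and contributing 0 is dominant otherwise.
Taro and Kira are above the threshold, contributing 20 each; the remaining 2 contribute 0. Total contributed: 40.
Uma keeps 20 and receives 3.2 × 40 × 1/23 = 5.57 from the guild treasury, for a payoff of 25.57.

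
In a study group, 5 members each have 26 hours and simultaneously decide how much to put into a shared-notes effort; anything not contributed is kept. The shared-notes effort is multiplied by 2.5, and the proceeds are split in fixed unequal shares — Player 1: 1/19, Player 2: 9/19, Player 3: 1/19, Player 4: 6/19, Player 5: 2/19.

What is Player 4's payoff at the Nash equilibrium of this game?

46.53 hours

Player j's private return per contributed unit is 2.5 × (j's share). Contributing is weakly dominant for j when that share is at least 1/2.5 = 0.4000, and contributing 0 is dominant otherwise.
The only share above 0.4000 is Player 2's 9/19, contributing 26; the remaining 4 contribute 0. Total contributed: 26.
Player 4 keeps 26 and receives 2.5 × 26 × 6/19 = 20.53 from the shared-notes effort, for a payoff of 46.53.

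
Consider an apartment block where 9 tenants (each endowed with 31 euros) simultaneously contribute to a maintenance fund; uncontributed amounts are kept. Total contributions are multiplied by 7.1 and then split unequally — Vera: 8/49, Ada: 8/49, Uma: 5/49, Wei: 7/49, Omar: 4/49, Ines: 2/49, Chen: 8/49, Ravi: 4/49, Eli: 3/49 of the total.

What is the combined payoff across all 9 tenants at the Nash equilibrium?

1035.40 euros

Each unit j contributes comes back to j as 7.1 × (j's share), so j prefers to contribute only if that share exceeds 1/7.1 = 0.1408; otherwise keeping the unit dominates.
The shares above 0.1408 belong to Vera, Ada, Wei and Chen, contributing 31 each; the remaining 5 contribute 0. Total contributed: 124.
The maintenance fund pays out 7.1 × 124 = 880.40 in total (split across the unequal shares, but the aggregate is all that matters for the group sum).
The 5 free-riders keep 31 each, adding 155. Group total = 155 + 880.40 = 1035.40.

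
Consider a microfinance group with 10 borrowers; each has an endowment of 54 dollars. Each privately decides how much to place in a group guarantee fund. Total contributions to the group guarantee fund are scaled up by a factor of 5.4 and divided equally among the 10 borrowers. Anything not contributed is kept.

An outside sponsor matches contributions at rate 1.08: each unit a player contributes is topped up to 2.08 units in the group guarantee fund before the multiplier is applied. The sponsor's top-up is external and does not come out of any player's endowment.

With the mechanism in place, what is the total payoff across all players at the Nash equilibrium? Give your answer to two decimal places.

The effective private return per unit is now 5.4 × 2.08 / 10 = 1.1232 > 1, so every player's dominant strategy flips to full contribution.
At the Nash equilibrium everyone contributes 54. Group total payoff = 5.4 × 2.08 × 540 = 6065.28.

6065.28 dollars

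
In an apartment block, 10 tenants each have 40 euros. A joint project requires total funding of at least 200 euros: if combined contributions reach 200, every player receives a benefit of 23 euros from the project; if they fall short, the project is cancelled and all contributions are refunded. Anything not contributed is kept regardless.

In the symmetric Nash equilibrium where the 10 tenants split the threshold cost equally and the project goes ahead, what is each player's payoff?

43 euros

Equal share of the threshold: 200/10 = 20.
At this profile no one gains by cutting their contribution: any cut drops the total below 200, the project is cancelled, contributions are refunded, and the deviator ends with 40, which is less than 40 − 20 + 23 = 43. Contributing more than 20 just wastes the excess. So contributing exactly 20 is a best response.
Each player's payoff: 40 − 20 + 23 = 43.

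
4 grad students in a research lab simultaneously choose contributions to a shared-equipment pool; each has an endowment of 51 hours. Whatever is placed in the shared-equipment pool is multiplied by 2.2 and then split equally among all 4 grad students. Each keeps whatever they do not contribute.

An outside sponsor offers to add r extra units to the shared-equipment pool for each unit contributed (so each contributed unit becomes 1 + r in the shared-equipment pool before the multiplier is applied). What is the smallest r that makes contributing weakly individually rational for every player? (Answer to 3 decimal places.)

0.818

With matching at rate r, one contributed unit becomes (1 + r) in the shared-equipment pool and returns 2.2 × (1 + r) / 4 to the contributor.
Setting this equal to 1: 1 + r = 4/2.2 = 1.8182.
So the minimum matching rate is r = 1.8182 − 1 = 0.818.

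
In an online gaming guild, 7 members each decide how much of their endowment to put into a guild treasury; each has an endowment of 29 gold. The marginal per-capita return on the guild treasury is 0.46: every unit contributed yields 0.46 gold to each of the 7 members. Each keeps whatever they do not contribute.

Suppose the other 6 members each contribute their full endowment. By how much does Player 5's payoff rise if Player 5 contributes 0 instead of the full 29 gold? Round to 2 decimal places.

Switching from a contribution of 29 to 0 lets Player 5 keep an extra 29 gold, but lowers the guild treasury by 29, which costs Player 5 their own share of that drop: 0.46 × 29 = 13.34.
Net gain = 29 − 13.34 = 15.66. The private return per contributed unit (0.46) is below 1, so free-riding is indeed the best response regardless of what the others do.

15.66 gold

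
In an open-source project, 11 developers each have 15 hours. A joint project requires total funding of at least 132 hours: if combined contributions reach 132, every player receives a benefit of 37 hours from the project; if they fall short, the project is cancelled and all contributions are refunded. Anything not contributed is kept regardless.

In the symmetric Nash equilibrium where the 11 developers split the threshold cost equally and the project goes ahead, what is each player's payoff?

40 hours

Equal share of the threshold: 132/11 = 12.
At this profile no one gains by cutting their contribution: any cut drops the total below 132, the project is cancelled, contributions are refunded, and the deviator ends with 15, which is less than 15 − 12 + 37 = 40. Contributing more than 12 just wastes the excess. So contributing exactly 12 is a best response.
Each player's payoff: 15 − 12 + 37 = 40.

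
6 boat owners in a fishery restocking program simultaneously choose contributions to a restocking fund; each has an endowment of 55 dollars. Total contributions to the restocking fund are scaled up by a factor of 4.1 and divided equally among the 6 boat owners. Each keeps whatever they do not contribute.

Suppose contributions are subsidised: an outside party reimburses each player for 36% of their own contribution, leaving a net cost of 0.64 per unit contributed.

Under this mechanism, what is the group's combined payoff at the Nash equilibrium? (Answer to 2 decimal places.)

1471.80 dollars

With the mechanism, a contributed unit returns (4.1/6) / 0.64 = 1.0677 per unit of net cost to the contributor — now above 1 — so contributing fully is weakly dominant for every player.
So the Nash equilibrium is full contribution by all 6; the group earns 6 × (55 × 0.36 + 4.1 × 55) = 1471.80.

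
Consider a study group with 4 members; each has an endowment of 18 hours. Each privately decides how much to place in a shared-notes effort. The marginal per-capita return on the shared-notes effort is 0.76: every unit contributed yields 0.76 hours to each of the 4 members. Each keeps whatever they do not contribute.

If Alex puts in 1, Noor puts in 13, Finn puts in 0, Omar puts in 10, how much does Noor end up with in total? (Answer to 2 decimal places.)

Total contributed: 1 + 13 + 0 + 10 = 24.
Each receives 0.76 × 24 = 18.24 from the shared-notes effort.
Noor keeps 18 − 13 = 5, so Noor's payoff is 5 + 18.24 = 23.24.

23.24 hours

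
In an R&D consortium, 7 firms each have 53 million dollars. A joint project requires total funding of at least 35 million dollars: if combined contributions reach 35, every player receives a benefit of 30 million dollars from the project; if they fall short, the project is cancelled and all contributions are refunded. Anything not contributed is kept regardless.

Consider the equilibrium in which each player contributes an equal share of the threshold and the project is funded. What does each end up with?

Equal share of the threshold: 35/7 = 5.
At this profile no one gains by cutting their contribution: any cut drops the total below 35, the project is cancelled, contributions are refunded, and the deviator ends with 53, which is less than 53 − 5 + 30 = 78. Contributing more than 5 just wastes the excess. So contributing exactly 5 is a best response.
Each player's payoff: 53 − 5 + 30 = 78.

78 million dollars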